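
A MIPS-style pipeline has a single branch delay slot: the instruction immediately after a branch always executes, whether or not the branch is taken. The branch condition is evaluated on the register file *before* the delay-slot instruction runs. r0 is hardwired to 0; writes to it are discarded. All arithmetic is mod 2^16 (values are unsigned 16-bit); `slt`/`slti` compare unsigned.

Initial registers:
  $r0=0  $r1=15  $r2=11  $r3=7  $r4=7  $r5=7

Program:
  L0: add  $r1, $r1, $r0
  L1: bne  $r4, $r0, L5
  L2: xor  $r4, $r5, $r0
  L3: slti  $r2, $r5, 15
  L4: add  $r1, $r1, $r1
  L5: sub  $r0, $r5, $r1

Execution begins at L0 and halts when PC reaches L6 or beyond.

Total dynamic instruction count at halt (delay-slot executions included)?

#0 add  $r1, $r1, $r0 ; 0/15/11/7/7/7
#1 bne  $r4, $r0, L5 ; 0/15/11/7/7/7 ; →target
#2 xor  $r4, $r5, $r0 ; 0/15/11/7/7/7
#5 sub  $r0, $r5, $r1 ; 0/15/11/7/7/7

4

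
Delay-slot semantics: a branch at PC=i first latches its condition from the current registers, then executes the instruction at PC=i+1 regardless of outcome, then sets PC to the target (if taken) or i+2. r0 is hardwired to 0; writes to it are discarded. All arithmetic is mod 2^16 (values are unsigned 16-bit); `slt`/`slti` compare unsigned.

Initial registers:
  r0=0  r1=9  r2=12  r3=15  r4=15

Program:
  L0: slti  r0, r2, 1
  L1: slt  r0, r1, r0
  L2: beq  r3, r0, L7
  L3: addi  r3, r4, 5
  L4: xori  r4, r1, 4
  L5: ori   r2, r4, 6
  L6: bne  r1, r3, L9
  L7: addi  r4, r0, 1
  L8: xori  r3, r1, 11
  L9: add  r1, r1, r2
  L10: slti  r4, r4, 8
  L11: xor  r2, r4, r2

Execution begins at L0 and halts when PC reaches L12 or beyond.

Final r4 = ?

  step pc=0: slti  r0, r2, 1  regs=(0,9,12,15,15)
  step pc=1: slt  r0, r1, r0  regs=(0,9,12,15,15)
  step pc=2: beq  r3, r0, L7  cond=F  regs=(0,9,12,15,15)
  step pc=3: addi  r3, r4, 5  regs=(0,9,12,20,15)
  step pc=4: xori  r4, r1, 4  regs=(0,9,12,20,13)
  step pc=5: ori   r2, r4, 6  regs=(0,9,15,20,13)
  step pc=6: bne  r1, r3, L9  cond=T  regs=(0,9,15,20,13)
  step pc=7: addi  r4, r0, 1  regs=(0,9,15,20,1)
  step pc=9: add  r1, r1, r2  regs=(0,24,15,20,1)
  step pc=10: slti  r4, r4, 8  regs=(0,24,15,20,1)
  step pc=11: xor  r2, r4, r2  regs=(0,24,14,20,1)

1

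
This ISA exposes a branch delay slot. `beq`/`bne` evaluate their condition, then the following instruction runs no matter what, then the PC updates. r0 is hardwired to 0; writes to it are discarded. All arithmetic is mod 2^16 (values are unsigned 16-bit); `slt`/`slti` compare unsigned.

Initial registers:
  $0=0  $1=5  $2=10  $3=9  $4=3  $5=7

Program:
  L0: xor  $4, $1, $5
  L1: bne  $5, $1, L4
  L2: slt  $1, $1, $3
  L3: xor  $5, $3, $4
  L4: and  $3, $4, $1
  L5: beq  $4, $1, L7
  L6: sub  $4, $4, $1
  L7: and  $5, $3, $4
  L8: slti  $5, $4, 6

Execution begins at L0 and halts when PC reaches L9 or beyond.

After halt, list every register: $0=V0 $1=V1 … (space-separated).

$0=0 $1=1 $2=10 $3=0 $4=1 $5=1

#0 xor  $4, $1, $5 ; 0/5/10/9/2/7
#1 bne  $5, $1, L4 ; 0/5/10/9/2/7 ; →target
#2 slt  $1, $1, $3 ; 0/1/10/9/2/7
#4 and  $3, $4, $1 ; 0/1/10/0/2/7
#5 beq  $4, $1, L7 ; 0/1/10/0/2/7 ; →fallthru
#6 sub  $4, $4, $1 ; 0/1/10/0/1/7
#7 and  $5, $3, $4 ; 0/1/10/0/1/0
#8 slti  $5, $4, 6 ; 0/1/10/0/1/1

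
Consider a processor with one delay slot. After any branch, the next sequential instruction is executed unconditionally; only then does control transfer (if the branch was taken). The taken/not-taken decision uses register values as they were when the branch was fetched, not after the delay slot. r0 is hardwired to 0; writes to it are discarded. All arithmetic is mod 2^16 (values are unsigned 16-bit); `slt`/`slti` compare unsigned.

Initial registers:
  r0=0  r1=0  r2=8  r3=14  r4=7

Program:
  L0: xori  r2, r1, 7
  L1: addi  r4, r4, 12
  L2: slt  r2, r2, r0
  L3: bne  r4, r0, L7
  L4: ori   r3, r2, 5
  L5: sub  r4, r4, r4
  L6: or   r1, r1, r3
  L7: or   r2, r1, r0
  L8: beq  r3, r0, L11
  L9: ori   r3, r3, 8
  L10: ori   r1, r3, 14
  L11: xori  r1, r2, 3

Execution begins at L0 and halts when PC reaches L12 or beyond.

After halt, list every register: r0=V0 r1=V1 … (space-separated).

  step pc=0: xori  r2, r1, 7  regs=(0,0,7,14,7)
  step pc=1: addi  r4, r4, 12  regs=(0,0,7,14,19)
  step pc=2: slt  r2, r2, r0  regs=(0,0,0,14,19)
  step pc=3: bne  r4, r0, L7  cond=T  regs=(0,0,0,14,19)
  step pc=4: ori   r3, r2, 5  regs=(0,0,0,5,19)
  step pc=7: or   r2, r1, r0  regs=(0,0,0,5,19)
  step pc=8: beq  r3, r0, L11  cond=F  regs=(0,0,0,5,19)
  step pc=9: ori   r3, r3, 8  regs=(0,0,0,13,19)
  step pc=10: ori   r1, r3, 14  regs=(0,15,0,13,19)
  step pc=11: xori  r1, r2, 3  regs=(0,3,0,13,19)

r0=0 r1=3 r2=0 r3=13 r4=19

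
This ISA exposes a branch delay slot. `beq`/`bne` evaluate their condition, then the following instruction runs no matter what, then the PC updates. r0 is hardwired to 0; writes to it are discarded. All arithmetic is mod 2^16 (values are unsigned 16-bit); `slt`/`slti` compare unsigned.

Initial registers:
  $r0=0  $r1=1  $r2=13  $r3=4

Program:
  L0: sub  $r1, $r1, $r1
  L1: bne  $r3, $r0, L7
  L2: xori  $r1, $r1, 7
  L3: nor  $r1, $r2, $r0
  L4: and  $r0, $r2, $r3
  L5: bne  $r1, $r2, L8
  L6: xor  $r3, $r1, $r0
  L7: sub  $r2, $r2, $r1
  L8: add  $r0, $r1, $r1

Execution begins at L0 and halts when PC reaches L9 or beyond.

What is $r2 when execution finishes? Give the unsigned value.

PC=0  sub  $r1, $r1, $r1     | $r0=0 $r1=0 $r2=13 $r3=4
PC=1  bne  $r3, $r0, L7      | $r0=0 $r1=0 $r2=13 $r3=4  [TAKEN]
PC=2  xori  $r1, $r1, 7      | $r0=0 $r1=7 $r2=13 $r3=4
PC=7  sub  $r2, $r2, $r1     | $r0=0 $r1=7 $r2=6 $r3=4
PC=8  add  $r0, $r1, $r1     | $r0=0 $r1=7 $r2=6 $r3=4

6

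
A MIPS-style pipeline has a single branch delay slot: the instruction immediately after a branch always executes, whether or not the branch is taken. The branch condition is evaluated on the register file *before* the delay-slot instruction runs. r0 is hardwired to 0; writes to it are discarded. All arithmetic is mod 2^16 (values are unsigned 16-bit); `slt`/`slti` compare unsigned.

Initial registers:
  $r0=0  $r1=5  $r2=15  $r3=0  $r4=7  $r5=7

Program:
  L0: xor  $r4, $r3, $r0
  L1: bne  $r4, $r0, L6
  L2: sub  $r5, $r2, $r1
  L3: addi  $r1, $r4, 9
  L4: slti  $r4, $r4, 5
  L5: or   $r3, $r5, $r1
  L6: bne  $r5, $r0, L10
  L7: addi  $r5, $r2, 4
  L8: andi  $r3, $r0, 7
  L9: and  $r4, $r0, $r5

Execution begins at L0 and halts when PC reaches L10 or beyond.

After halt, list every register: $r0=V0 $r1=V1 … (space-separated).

$r0=0 $r1=9 $r2=15 $r3=11 $r4=1 $r5=19

[0] xor  $r4, $r3, $r0  →  {$r0:0, $r1:5, $r2:15, $r3:0, $r4:0, $r5:7}
[1] bne  $r4, $r0, L6  →  {$r0:0, $r1:5, $r2:15, $r3:0, $r4:0, $r5:7}  ⟨branch fallthrough⟩
[2] sub  $r5, $r2, $r1  →  {$r0:0, $r1:5, $r2:15, $r3:0, $r4:0, $r5:10}
[3] addi  $r1, $r4, 9  →  {$r0:0, $r1:9, $r2:15, $r3:0, $r4:0, $r5:10}
[4] slti  $r4, $r4, 5  →  {$r0:0, $r1:9, $r2:15, $r3:0, $r4:1, $r5:10}
[5] or   $r3, $r5, $r1  →  {$r0:0, $r1:9, $r2:15, $r3:11, $r4:1, $r5:10}
[6] bne  $r5, $r0, L10  →  {$r0:0, $r1:9, $r2:15, $r3:11, $r4:1, $r5:10}  ⟨branch taken⟩
[7] addi  $r5, $r2, 4  →  {$r0:0, $r1:9, $r2:15, $r3:11, $r4:1, $r5:19}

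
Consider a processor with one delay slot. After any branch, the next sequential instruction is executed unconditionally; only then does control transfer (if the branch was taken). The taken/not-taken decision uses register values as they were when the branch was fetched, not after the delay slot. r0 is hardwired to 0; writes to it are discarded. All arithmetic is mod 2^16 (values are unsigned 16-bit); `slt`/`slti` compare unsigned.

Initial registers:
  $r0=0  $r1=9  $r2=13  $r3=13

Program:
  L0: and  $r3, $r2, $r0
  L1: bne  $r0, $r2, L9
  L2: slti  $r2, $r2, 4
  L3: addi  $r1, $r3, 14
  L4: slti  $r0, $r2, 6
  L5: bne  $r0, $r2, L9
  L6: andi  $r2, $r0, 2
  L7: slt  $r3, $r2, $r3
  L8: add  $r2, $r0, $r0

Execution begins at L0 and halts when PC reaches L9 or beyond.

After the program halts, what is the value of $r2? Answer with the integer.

0

PC=0  and  $r3, $r2, $r0     | $r0=0 $r1=9 $r2=13 $r3=0
PC=1  bne  $r0, $r2, L9      | $r0=0 $r1=9 $r2=13 $r3=0  [TAKEN]
PC=2  slti  $r2, $r2, 4      | $r0=0 $r1=9 $r2=0 $r3=0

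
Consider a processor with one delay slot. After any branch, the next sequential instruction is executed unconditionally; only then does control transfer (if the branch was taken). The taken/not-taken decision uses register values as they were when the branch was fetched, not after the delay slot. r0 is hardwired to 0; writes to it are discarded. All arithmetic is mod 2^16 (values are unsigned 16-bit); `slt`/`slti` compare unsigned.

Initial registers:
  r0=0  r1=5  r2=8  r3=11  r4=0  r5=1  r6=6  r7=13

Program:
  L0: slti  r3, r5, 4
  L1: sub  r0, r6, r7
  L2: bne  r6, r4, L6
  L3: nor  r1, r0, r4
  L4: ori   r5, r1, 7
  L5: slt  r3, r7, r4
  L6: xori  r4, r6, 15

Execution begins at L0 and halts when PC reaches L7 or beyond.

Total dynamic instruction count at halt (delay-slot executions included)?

5

[0] slti  r3, r5, 4  →  {r0:0, r1:5, r2:8, r3:1, r4:0, r5:1, r6:6, r7:13}
[1] sub  r0, r6, r7  →  {r0:0, r1:5, r2:8, r3:1, r4:0, r5:1, r6:6, r7:13}
[2] bne  r6, r4, L6  →  {r0:0, r1:5, r2:8, r3:1, r4:0, r5:1, r6:6, r7:13}  ⟨branch taken⟩
[3] nor  r1, r0, r4  →  {r0:0, r1:65535, r2:8, r3:1, r4:0, r5:1, r6:6, r7:13}
[6] xori  r4, r6, 15  →  {r0:0, r1:65535, r2:8, r3:1, r4:9, r5:1, r6:6, r7:13}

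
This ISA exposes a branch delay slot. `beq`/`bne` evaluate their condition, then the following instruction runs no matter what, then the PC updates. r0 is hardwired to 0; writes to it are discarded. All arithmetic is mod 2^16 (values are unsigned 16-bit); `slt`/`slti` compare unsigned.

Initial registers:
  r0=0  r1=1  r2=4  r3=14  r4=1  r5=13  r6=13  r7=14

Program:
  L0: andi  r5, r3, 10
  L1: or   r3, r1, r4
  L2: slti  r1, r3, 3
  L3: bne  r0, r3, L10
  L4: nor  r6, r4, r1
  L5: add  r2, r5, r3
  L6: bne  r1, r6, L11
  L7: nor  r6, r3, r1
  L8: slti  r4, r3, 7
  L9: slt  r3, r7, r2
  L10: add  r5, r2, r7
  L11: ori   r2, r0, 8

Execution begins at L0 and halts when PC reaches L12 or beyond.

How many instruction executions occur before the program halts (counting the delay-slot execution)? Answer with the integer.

#0 andi  r5, r3, 10 ; 0/1/4/14/1/10/13/14
#1 or   r3, r1, r4 ; 0/1/4/1/1/10/13/14
#2 slti  r1, r3, 3 ; 0/1/4/1/1/10/13/14
#3 bne  r0, r3, L10 ; 0/1/4/1/1/10/13/14 ; →target
#4 nor  r6, r4, r1 ; 0/1/4/1/1/10/65534/14
#10 add  r5, r2, r7 ; 0/1/4/1/1/18/65534/14
#11 ori   r2, r0, 8 ; 0/1/8/1/1/18/65534/14

7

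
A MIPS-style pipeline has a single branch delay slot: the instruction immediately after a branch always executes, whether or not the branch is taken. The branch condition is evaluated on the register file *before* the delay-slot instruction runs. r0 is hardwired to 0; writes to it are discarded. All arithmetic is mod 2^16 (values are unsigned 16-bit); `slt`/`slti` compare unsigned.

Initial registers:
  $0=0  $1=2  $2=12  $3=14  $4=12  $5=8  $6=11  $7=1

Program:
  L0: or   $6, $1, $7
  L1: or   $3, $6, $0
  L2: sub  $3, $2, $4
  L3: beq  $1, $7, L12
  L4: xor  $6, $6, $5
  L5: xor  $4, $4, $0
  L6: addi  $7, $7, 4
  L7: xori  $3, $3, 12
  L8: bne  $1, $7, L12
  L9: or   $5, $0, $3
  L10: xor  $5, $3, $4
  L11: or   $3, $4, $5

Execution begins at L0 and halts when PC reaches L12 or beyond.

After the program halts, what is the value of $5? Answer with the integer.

12

#0 or   $6, $1, $7 ; 0/2/12/14/12/8/3/1
#1 or   $3, $6, $0 ; 0/2/12/3/12/8/3/1
#2 sub  $3, $2, $4 ; 0/2/12/0/12/8/3/1
#3 beq  $1, $7, L12 ; 0/2/12/0/12/8/3/1 ; →fallthru
#4 xor  $6, $6, $5 ; 0/2/12/0/12/8/11/1
#5 xor  $4, $4, $0 ; 0/2/12/0/12/8/11/1
#6 addi  $7, $7, 4 ; 0/2/12/0/12/8/11/5
#7 xori  $3, $3, 12 ; 0/2/12/12/12/8/11/5
#8 bne  $1, $7, L12 ; 0/2/12/12/12/8/11/5 ; →target
#9 or   $5, $0, $3 ; 0/2/12/12/12/12/11/5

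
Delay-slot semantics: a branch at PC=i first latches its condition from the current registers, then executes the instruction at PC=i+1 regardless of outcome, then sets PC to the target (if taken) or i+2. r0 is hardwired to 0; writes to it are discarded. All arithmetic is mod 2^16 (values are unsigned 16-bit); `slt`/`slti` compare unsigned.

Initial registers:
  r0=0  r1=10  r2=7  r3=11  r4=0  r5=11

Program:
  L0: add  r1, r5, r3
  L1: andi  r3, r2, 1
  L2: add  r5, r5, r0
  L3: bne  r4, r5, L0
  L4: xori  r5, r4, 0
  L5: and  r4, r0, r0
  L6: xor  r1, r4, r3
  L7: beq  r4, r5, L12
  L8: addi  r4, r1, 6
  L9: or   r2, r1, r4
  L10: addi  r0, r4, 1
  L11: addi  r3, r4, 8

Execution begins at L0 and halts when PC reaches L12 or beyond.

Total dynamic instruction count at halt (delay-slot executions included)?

14

[0] add  r1, r5, r3  →  {r0:0, r1:22, r2:7, r3:11, r4:0, r5:11}
[1] andi  r3, r2, 1  →  {r0:0, r1:22, r2:7, r3:1, r4:0, r5:11}
[2] add  r5, r5, r0  →  {r0:0, r1:22, r2:7, r3:1, r4:0, r5:11}
[3] bne  r4, r5, L0  →  {r0:0, r1:22, r2:7, r3:1, r4:0, r5:11}  ⟨branch taken⟩
[4] xori  r5, r4, 0  →  {r0:0, r1:22, r2:7, r3:1, r4:0, r5:0}
[0] add  r1, r5, r3  →  {r0:0, r1:1, r2:7, r3:1, r4:0, r5:0}
[1] andi  r3, r2, 1  →  {r0:0, r1:1, r2:7, r3:1, r4:0, r5:0}
[2] add  r5, r5, r0  →  {r0:0, r1:1, r2:7, r3:1, r4:0, r5:0}
[3] bne  r4, r5, L0  →  {r0:0, r1:1, r2:7, r3:1, r4:0, r5:0}  ⟨branch fallthrough⟩
[4] xori  r5, r4, 0  →  {r0:0, r1:1, r2:7, r3:1, r4:0, r5:0}
[5] and  r4, r0, r0  →  {r0:0, r1:1, r2:7, r3:1, r4:0, r5:0}
[6] xor  r1, r4, r3  →  {r0:0, r1:1, r2:7, r3:1, r4:0, r5:0}
[7] beq  r4, r5, L12  →  {r0:0, r1:1, r2:7, r3:1, r4:0, r5:0}  ⟨branch taken⟩
[8] addi  r4, r1, 6  →  {r0:0, r1:1, r2:7, r3:1, r4:7, r5:0}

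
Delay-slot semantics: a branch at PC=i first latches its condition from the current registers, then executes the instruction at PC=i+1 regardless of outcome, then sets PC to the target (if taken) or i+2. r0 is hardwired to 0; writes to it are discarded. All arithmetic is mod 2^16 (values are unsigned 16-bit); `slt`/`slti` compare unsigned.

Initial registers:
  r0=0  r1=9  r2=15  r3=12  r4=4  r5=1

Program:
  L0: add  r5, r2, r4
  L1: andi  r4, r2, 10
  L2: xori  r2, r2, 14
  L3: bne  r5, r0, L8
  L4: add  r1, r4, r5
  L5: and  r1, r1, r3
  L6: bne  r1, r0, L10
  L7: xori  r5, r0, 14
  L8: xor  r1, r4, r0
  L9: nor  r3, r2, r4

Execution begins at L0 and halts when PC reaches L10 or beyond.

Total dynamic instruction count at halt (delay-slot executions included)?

7

  step pc=0: add  r5, r2, r4  regs=(0,9,15,12,4,19)
  step pc=1: andi  r4, r2, 10  regs=(0,9,15,12,10,19)
  step pc=2: xori  r2, r2, 14  regs=(0,9,1,12,10,19)
  step pc=3: bne  r5, r0, L8  cond=T  regs=(0,9,1,12,10,19)
  step pc=4: add  r1, r4, r5  regs=(0,29,1,12,10,19)
  step pc=8: xor  r1, r4, r0  regs=(0,10,1,12,10,19)
  step pc=9: nor  r3, r2, r4  regs=(0,10,1,65524,10,19)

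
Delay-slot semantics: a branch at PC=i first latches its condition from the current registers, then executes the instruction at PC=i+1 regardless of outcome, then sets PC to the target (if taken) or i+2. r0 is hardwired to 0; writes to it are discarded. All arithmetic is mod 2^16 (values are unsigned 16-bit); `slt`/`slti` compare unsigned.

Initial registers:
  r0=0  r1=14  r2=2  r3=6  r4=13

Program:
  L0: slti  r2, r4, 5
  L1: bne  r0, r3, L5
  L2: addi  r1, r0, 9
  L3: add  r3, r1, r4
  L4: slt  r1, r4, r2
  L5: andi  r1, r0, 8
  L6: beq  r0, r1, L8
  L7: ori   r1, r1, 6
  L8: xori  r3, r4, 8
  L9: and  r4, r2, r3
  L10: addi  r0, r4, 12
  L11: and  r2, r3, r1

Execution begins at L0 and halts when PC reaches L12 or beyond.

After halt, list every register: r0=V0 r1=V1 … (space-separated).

r0=0 r1=6 r2=4 r3=5 r4=0

  step pc=0: slti  r2, r4, 5  regs=(0,14,0,6,13)
  step pc=1: bne  r0, r3, L5  cond=T  regs=(0,14,0,6,13)
  step pc=2: addi  r1, r0, 9  regs=(0,9,0,6,13)
  step pc=5: andi  r1, r0, 8  regs=(0,0,0,6,13)
  step pc=6: beq  r0, r1, L8  cond=T  regs=(0,0,0,6,13)
  step pc=7: ori   r1, r1, 6  regs=(0,6,0,6,13)
  step pc=8: xori  r3, r4, 8  regs=(0,6,0,5,13)
  step pc=9: and  r4, r2, r3  regs=(0,6,0,5,0)
  step pc=10: addi  r0, r4, 12  regs=(0,6,0,5,0)
  step pc=11: and  r2, r3, r1  regs=(0,6,4,5,0)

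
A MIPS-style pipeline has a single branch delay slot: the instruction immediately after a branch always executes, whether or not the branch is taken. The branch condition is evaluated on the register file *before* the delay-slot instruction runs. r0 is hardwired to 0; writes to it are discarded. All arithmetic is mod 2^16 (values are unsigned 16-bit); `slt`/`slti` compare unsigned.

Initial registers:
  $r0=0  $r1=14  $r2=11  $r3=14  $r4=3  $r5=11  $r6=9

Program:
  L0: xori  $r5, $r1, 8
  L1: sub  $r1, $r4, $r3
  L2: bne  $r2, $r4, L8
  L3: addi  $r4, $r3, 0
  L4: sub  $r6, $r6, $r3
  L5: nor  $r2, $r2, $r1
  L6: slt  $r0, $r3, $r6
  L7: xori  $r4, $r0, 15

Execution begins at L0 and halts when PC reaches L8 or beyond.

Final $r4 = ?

PC=0  xori  $r5, $r1, 8      | $r0=0 $r1=14 $r2=11 $r3=14 $r4=3 $r5=6 $r6=9
PC=1  sub  $r1, $r4, $r3     | $r0=0 $r1=65525 $r2=11 $r3=14 $r4=3 $r5=6 $r6=9
PC=2  bne  $r2, $r4, L8      | $r0=0 $r1=65525 $r2=11 $r3=14 $r4=3 $r5=6 $r6=9  [TAKEN]
PC=3  addi  $r4, $r3, 0      | $r0=0 $r1=65525 $r2=11 $r3=14 $r4=14 $r5=6 $r6=9

14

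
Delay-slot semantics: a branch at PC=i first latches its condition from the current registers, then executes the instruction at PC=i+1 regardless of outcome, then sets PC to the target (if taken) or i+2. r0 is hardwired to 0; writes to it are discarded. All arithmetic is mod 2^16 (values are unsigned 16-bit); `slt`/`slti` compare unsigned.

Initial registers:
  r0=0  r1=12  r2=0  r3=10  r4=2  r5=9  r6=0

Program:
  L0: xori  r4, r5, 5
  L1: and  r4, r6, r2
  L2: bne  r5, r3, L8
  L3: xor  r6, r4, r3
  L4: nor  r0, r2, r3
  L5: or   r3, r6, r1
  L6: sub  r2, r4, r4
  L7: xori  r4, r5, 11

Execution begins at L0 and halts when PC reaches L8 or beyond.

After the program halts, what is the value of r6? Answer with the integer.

[0] xori  r4, r5, 5  →  {r0:0, r1:12, r2:0, r3:10, r4:12, r5:9, r6:0}
[1] and  r4, r6, r2  →  {r0:0, r1:12, r2:0, r3:10, r4:0, r5:9, r6:0}
[2] bne  r5, r3, L8  →  {r0:0, r1:12, r2:0, r3:10, r4:0, r5:9, r6:0}  ⟨branch taken⟩
[3] xor  r6, r4, r3  →  {r0:0, r1:12, r2:0, r3:10, r4:0, r5:9, r6:10}

10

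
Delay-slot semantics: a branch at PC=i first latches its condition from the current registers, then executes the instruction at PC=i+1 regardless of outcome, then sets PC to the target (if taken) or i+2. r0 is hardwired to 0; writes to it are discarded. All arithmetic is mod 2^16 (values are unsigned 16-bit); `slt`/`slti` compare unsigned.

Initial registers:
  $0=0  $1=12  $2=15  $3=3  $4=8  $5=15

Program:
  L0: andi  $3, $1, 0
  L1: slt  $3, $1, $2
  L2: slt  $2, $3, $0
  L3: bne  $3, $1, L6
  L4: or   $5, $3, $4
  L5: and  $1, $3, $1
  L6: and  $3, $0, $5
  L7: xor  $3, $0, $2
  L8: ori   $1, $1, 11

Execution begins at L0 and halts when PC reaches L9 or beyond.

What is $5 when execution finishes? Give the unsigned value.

PC=0  andi  $3, $1, 0        | $0=0 $1=12 $2=15 $3=0 $4=8 $5=15
PC=1  slt  $3, $1, $2        | $0=0 $1=12 $2=15 $3=1 $4=8 $5=15
PC=2  slt  $2, $3, $0        | $0=0 $1=12 $2=0 $3=1 $4=8 $5=15
PC=3  bne  $3, $1, L6        | $0=0 $1=12 $2=0 $3=1 $4=8 $5=15  [TAKEN]
PC=4  or   $5, $3, $4        | $0=0 $1=12 $2=0 $3=1 $4=8 $5=9
PC=6  and  $3, $0, $5        | $0=0 $1=12 $2=0 $3=0 $4=8 $5=9
PC=7  xor  $3, $0, $2        | $0=0 $1=12 $2=0 $3=0 $4=8 $5=9
PC=8  ori   $1, $1, 11       | $0=0 $1=15 $2=0 $3=0 $4=8 $5=9

9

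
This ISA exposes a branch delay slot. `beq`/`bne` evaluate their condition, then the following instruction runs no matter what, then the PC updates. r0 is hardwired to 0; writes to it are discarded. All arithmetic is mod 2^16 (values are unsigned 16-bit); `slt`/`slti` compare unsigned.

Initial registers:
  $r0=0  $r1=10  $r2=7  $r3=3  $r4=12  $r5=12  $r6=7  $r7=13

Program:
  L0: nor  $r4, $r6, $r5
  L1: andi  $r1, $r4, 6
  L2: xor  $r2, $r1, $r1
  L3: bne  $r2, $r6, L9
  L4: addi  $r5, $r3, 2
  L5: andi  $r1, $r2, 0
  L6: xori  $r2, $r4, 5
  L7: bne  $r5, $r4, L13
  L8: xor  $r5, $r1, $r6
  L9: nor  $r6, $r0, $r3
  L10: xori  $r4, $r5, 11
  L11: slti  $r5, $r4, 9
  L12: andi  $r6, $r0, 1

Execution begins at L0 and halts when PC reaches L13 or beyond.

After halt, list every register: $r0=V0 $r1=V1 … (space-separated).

$r0=0 $r1=0 $r2=0 $r3=3 $r4=14 $r5=0 $r6=0 $r7=13

  step pc=0: nor  $r4, $r6, $r5  regs=(0,10,7,3,65520,12,7,13)
  step pc=1: andi  $r1, $r4, 6  regs=(0,0,7,3,65520,12,7,13)
  step pc=2: xor  $r2, $r1, $r1  regs=(0,0,0,3,65520,12,7,13)
  step pc=3: bne  $r2, $r6, L9  cond=T  regs=(0,0,0,3,65520,12,7,13)
  step pc=4: addi  $r5, $r3, 2  regs=(0,0,0,3,65520,5,7,13)
  step pc=9: nor  $r6, $r0, $r3  regs=(0,0,0,3,65520,5,65532,13)
  step pc=10: xori  $r4, $r5, 11  regs=(0,0,0,3,14,5,65532,13)
  step pc=11: slti  $r5, $r4, 9  regs=(0,0,0,3,14,0,65532,13)
  step pc=12: andi  $r6, $r0, 1  regs=(0,0,0,3,14,0,0,13)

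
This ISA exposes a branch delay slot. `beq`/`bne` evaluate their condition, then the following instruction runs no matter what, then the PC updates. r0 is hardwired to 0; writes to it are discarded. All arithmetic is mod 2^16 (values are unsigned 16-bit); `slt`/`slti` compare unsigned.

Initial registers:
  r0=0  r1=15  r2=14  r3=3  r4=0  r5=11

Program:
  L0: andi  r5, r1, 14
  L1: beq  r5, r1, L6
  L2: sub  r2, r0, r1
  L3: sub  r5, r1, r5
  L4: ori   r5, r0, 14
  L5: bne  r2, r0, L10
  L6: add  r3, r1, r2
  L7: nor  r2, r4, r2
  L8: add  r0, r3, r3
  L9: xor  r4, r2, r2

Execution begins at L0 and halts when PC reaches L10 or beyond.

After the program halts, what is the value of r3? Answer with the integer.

[0] andi  r5, r1, 14  →  {r0:0, r1:15, r2:14, r3:3, r4:0, r5:14}
[1] beq  r5, r1, L6  →  {r0:0, r1:15, r2:14, r3:3, r4:0, r5:14}  ⟨branch fallthrough⟩
[2] sub  r2, r0, r1  →  {r0:0, r1:15, r2:65521, r3:3, r4:0, r5:14}
[3] sub  r5, r1, r5  →  {r0:0, r1:15, r2:65521, r3:3, r4:0, r5:1}
[4] ori   r5, r0, 14  →  {r0:0, r1:15, r2:65521, r3:3, r4:0, r5:14}
[5] bne  r2, r0, L10  →  {r0:0, r1:15, r2:65521, r3:3, r4:0, r5:14}  ⟨branch taken⟩
[6] add  r3, r1, r2  →  {r0:0, r1:15, r2:65521, r3:0, r4:0, r5:14}

0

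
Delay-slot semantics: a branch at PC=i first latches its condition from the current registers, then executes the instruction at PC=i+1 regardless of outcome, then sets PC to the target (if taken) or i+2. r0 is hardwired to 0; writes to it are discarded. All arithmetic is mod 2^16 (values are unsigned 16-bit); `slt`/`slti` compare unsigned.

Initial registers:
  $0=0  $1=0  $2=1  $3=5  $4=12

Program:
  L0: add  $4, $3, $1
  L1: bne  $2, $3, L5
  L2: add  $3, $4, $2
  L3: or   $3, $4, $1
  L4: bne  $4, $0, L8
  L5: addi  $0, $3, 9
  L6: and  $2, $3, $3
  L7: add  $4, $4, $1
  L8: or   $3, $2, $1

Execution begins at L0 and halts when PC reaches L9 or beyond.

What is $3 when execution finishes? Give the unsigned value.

  step pc=0: add  $4, $3, $1  regs=(0,0,1,5,5)
  step pc=1: bne  $2, $3, L5  cond=T  regs=(0,0,1,5,5)
  step pc=2: add  $3, $4, $2  regs=(0,0,1,6,5)
  step pc=5: addi  $0, $3, 9  regs=(0,0,1,6,5)
  step pc=6: and  $2, $3, $3  regs=(0,0,6,6,5)
  step pc=7: add  $4, $4, $1  regs=(0,0,6,6,5)
  step pc=8: or   $3, $2, $1  regs=(0,0,6,6,5)

6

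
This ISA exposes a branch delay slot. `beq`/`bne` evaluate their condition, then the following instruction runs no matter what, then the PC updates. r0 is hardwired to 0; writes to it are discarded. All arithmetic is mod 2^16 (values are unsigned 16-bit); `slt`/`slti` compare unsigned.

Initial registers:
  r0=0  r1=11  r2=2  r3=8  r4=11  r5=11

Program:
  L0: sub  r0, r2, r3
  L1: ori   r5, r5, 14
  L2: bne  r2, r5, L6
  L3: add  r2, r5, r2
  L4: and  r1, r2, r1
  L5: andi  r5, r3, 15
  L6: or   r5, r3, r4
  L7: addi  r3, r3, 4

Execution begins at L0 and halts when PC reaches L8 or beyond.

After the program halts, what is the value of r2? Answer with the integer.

  step pc=0: sub  r0, r2, r3  regs=(0,11,2,8,11,11)
  step pc=1: ori   r5, r5, 14  regs=(0,11,2,8,11,15)
  step pc=2: bne  r2, r5, L6  cond=T  regs=(0,11,2,8,11,15)
  step pc=3: add  r2, r5, r2  regs=(0,11,17,8,11,15)
  step pc=6: or   r5, r3, r4  regs=(0,11,17,8,11,11)
  step pc=7: addi  r3, r3, 4  regs=(0,11,17,12,11,11)

17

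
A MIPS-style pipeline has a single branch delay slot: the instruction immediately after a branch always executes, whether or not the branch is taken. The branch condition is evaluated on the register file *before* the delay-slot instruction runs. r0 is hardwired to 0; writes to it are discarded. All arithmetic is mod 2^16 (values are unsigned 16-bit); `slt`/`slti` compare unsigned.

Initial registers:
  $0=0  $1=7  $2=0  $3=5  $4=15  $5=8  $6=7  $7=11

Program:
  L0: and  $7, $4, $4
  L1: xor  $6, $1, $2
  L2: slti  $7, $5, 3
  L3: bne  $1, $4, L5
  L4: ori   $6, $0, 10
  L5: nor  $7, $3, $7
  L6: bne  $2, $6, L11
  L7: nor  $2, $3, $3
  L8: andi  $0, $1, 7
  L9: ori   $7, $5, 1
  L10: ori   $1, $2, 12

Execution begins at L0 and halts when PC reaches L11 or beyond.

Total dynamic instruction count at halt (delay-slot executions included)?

#0 and  $7, $4, $4 ; 0/7/0/5/15/8/7/15
#1 xor  $6, $1, $2 ; 0/7/0/5/15/8/7/15
#2 slti  $7, $5, 3 ; 0/7/0/5/15/8/7/0
#3 bne  $1, $4, L5 ; 0/7/0/5/15/8/7/0 ; →target
#4 ori   $6, $0, 10 ; 0/7/0/5/15/8/10/0
#5 nor  $7, $3, $7 ; 0/7/0/5/15/8/10/65530
#6 bne  $2, $6, L11 ; 0/7/0/5/15/8/10/65530 ; →target
#7 nor  $2, $3, $3 ; 0/7/65530/5/15/8/10/65530

8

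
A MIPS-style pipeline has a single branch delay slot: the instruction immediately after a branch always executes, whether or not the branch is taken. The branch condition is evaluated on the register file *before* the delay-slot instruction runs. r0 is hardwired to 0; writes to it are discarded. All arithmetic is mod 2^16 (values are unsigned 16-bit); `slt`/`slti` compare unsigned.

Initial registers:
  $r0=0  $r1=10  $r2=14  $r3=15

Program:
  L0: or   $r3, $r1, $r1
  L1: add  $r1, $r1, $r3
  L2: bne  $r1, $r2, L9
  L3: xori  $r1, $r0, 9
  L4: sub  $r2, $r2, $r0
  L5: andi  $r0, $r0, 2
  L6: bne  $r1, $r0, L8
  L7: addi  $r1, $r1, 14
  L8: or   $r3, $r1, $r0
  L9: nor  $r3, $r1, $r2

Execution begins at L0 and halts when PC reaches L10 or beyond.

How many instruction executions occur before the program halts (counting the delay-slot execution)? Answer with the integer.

5

[0] or   $r3, $r1, $r1  →  {$r0:0, $r1:10, $r2:14, $r3:10}
[1] add  $r1, $r1, $r3  →  {$r0:0, $r1:20, $r2:14, $r3:10}
[2] bne  $r1, $r2, L9  →  {$r0:0, $r1:20, $r2:14, $r3:10}  ⟨branch taken⟩
[3] xori  $r1, $r0, 9  →  {$r0:0, $r1:9, $r2:14, $r3:10}
[9] nor  $r3, $r1, $r2  →  {$r0:0, $r1:9, $r2:14, $r3:65520}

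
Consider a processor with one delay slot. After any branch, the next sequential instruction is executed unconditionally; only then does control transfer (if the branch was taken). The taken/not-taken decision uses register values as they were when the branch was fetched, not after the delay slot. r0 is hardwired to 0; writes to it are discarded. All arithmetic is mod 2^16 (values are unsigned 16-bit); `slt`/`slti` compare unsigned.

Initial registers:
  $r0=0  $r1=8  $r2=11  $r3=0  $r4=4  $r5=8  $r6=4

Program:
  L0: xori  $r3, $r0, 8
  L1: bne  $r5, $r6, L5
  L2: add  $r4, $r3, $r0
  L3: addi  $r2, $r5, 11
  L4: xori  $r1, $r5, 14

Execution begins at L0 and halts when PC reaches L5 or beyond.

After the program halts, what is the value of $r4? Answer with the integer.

#0 xori  $r3, $r0, 8 ; 0/8/11/8/4/8/4
#1 bne  $r5, $r6, L5 ; 0/8/11/8/4/8/4 ; →target
#2 add  $r4, $r3, $r0 ; 0/8/11/8/8/8/4

8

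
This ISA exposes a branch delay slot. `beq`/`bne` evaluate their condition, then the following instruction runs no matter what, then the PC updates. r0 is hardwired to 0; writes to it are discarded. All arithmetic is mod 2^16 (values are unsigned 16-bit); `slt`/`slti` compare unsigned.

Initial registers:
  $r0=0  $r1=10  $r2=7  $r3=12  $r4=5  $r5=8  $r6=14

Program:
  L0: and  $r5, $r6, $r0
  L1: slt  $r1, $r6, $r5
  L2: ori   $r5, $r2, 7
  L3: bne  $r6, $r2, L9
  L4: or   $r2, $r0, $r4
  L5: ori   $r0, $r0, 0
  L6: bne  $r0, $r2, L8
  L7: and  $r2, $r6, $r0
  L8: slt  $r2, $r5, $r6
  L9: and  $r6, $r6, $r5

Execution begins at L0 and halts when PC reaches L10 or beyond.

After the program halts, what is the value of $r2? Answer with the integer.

5

#0 and  $r5, $r6, $r0 ; 0/10/7/12/5/0/14
#1 slt  $r1, $r6, $r5 ; 0/0/7/12/5/0/14
#2 ori   $r5, $r2, 7 ; 0/0/7/12/5/7/14
#3 bne  $r6, $r2, L9 ; 0/0/7/12/5/7/14 ; →target
#4 or   $r2, $r0, $r4 ; 0/0/5/12/5/7/14
#9 and  $r6, $r6, $r5 ; 0/0/5/12/5/7/6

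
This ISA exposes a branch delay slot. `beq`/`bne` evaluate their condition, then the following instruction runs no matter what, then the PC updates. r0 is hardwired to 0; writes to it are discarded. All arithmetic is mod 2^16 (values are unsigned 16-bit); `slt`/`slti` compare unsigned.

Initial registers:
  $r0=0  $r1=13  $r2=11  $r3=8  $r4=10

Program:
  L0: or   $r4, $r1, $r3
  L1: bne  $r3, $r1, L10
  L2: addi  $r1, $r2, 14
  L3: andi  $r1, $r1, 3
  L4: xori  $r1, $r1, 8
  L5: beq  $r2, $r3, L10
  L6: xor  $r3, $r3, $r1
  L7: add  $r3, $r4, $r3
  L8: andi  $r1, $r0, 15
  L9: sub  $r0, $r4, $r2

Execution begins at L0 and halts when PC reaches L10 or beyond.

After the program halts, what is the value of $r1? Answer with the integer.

[0] or   $r4, $r1, $r3  →  {$r0:0, $r1:13, $r2:11, $r3:8, $r4:13}
[1] bne  $r3, $r1, L10  →  {$r0:0, $r1:13, $r2:11, $r3:8, $r4:13}  ⟨branch taken⟩
[2] addi  $r1, $r2, 14  →  {$r0:0, $r1:25, $r2:11, $r3:8, $r4:13}

25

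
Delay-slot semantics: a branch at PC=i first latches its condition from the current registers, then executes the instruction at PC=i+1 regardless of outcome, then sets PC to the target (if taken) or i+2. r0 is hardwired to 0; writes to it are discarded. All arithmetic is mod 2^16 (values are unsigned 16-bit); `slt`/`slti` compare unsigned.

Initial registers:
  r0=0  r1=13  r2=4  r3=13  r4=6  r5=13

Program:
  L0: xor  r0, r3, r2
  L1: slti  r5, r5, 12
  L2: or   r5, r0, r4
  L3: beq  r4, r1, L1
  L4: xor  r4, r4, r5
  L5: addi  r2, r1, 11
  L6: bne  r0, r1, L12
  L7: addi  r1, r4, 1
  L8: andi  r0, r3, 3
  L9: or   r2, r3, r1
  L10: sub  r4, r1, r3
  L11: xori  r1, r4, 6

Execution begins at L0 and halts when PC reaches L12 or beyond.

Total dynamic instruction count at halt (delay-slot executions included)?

#0 xor  r0, r3, r2 ; 0/13/4/13/6/13
#1 slti  r5, r5, 12 ; 0/13/4/13/6/0
#2 or   r5, r0, r4 ; 0/13/4/13/6/6
#3 beq  r4, r1, L1 ; 0/13/4/13/6/6 ; →fallthru
#4 xor  r4, r4, r5 ; 0/13/4/13/0/6
#5 addi  r2, r1, 11 ; 0/13/24/13/0/6
#6 bne  r0, r1, L12 ; 0/13/24/13/0/6 ; →target
#7 addi  r1, r4, 1 ; 0/1/24/13/0/6

8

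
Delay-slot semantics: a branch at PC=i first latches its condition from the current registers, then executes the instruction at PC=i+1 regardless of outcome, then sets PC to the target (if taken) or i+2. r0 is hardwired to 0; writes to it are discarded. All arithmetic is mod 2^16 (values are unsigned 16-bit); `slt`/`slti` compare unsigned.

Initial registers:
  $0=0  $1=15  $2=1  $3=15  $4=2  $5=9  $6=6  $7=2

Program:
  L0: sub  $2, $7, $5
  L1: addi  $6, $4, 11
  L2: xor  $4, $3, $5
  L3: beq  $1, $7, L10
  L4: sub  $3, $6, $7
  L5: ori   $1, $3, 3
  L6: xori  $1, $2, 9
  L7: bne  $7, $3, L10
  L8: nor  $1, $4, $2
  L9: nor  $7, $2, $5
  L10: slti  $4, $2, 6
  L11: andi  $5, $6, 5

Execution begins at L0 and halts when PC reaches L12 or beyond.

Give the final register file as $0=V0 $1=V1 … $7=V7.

$0=0 $1=0 $2=65529 $3=11 $4=0 $5=5 $6=13 $7=2

#0 sub  $2, $7, $5 ; 0/15/65529/15/2/9/6/2
#1 addi  $6, $4, 11 ; 0/15/65529/15/2/9/13/2
#2 xor  $4, $3, $5 ; 0/15/65529/15/6/9/13/2
#3 beq  $1, $7, L10 ; 0/15/65529/15/6/9/13/2 ; →fallthru
#4 sub  $3, $6, $7 ; 0/15/65529/11/6/9/13/2
#5 ori   $1, $3, 3 ; 0/11/65529/11/6/9/13/2
#6 xori  $1, $2, 9 ; 0/65520/65529/11/6/9/13/2
#7 bne  $7, $3, L10 ; 0/65520/65529/11/6/9/13/2 ; →target
#8 nor  $1, $4, $2 ; 0/0/65529/11/6/9/13/2
#10 slti  $4, $2, 6 ; 0/0/65529/11/0/9/13/2
#11 andi  $5, $6, 5 ; 0/0/65529/11/0/5/13/2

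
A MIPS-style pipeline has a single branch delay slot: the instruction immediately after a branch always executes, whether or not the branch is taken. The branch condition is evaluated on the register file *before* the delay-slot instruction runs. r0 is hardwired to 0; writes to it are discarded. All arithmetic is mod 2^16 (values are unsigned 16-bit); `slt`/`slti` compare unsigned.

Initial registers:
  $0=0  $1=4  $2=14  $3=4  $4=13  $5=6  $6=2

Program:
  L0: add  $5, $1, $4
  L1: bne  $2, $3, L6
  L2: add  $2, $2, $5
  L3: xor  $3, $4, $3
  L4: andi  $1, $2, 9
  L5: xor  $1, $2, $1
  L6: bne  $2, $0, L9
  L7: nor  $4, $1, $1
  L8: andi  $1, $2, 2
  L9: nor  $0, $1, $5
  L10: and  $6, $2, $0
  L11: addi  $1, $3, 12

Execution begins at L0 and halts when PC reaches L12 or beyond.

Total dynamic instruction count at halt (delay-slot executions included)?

8

#0 add  $5, $1, $4 ; 0/4/14/4/13/17/2
#1 bne  $2, $3, L6 ; 0/4/14/4/13/17/2 ; →target
#2 add  $2, $2, $5 ; 0/4/31/4/13/17/2
#6 bne  $2, $0, L9 ; 0/4/31/4/13/17/2 ; →target
#7 nor  $4, $1, $1 ; 0/4/31/4/65531/17/2
#9 nor  $0, $1, $5 ; 0/4/31/4/65531/17/2
#10 and  $6, $2, $0 ; 0/4/31/4/65531/17/0
#11 addi  $1, $3, 12 ; 0/16/31/4/65531/17/0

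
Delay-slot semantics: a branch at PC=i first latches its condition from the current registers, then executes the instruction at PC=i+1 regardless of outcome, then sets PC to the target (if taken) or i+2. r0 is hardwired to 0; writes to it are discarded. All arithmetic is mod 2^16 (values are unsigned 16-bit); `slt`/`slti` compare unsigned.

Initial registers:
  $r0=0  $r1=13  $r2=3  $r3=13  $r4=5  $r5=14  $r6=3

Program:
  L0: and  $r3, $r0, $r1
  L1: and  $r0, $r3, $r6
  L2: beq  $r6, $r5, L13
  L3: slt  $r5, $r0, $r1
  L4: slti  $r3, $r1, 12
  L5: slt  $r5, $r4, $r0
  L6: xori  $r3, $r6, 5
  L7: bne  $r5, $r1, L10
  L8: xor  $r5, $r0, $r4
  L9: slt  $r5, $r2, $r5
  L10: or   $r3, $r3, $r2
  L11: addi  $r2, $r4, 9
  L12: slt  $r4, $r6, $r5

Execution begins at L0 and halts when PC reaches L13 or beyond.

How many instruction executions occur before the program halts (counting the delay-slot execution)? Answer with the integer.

#0 and  $r3, $r0, $r1 ; 0/13/3/0/5/14/3
#1 and  $r0, $r3, $r6 ; 0/13/3/0/5/14/3
#2 beq  $r6, $r5, L13 ; 0/13/3/0/5/14/3 ; →fallthru
#3 slt  $r5, $r0, $r1 ; 0/13/3/0/5/1/3
#4 slti  $r3, $r1, 12 ; 0/13/3/0/5/1/3
#5 slt  $r5, $r4, $r0 ; 0/13/3/0/5/0/3
#6 xori  $r3, $r6, 5 ; 0/13/3/6/5/0/3
#7 bne  $r5, $r1, L10 ; 0/13/3/6/5/0/3 ; →target
#8 xor  $r5, $r0, $r4 ; 0/13/3/6/5/5/3
#10 or   $r3, $r3, $r2 ; 0/13/3/7/5/5/3
#11 addi  $r2, $r4, 9 ; 0/13/14/7/5/5/3
#12 slt  $r4, $r6, $r5 ; 0/13/14/7/1/5/3

12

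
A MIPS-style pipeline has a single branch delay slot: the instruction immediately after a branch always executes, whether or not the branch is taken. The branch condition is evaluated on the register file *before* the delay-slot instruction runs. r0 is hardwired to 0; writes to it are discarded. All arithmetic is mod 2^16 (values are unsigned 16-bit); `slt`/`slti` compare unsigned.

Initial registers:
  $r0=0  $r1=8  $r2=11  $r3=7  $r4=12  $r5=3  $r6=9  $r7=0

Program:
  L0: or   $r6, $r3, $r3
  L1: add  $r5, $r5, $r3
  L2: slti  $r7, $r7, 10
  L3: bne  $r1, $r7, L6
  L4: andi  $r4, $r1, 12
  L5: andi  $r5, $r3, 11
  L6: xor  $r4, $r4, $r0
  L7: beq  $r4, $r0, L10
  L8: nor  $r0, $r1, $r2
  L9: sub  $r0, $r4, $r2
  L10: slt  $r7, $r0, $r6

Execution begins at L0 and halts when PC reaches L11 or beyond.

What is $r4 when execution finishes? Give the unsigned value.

#0 or   $r6, $r3, $r3 ; 0/8/11/7/12/3/7/0
#1 add  $r5, $r5, $r3 ; 0/8/11/7/12/10/7/0
#2 slti  $r7, $r7, 10 ; 0/8/11/7/12/10/7/1
#3 bne  $r1, $r7, L6 ; 0/8/11/7/12/10/7/1 ; →target
#4 andi  $r4, $r1, 12 ; 0/8/11/7/8/10/7/1
#6 xor  $r4, $r4, $r0 ; 0/8/11/7/8/10/7/1
#7 beq  $r4, $r0, L10 ; 0/8/11/7/8/10/7/1 ; →fallthru
#8 nor  $r0, $r1, $r2 ; 0/8/11/7/8/10/7/1
#9 sub  $r0, $r4, $r2 ; 0/8/11/7/8/10/7/1
#10 slt  $r7, $r0, $r6 ; 0/8/11/7/8/10/7/1

8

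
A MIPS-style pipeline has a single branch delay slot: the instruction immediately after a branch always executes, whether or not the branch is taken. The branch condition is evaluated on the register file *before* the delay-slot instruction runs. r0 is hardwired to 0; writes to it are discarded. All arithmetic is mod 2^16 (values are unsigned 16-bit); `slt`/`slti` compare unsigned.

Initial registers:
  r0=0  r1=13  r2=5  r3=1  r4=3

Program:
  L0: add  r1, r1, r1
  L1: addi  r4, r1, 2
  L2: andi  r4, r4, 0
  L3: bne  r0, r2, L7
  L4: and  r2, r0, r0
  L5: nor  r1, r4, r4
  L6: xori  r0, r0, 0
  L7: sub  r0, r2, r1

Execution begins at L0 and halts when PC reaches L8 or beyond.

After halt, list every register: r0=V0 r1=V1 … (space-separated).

r0=0 r1=26 r2=0 r3=1 r4=0

PC=0  add  r1, r1, r1        | r0=0 r1=26 r2=5 r3=1 r4=3
PC=1  addi  r4, r1, 2        | r0=0 r1=26 r2=5 r3=1 r4=28
PC=2  andi  r4, r4, 0        | r0=0 r1=26 r2=5 r3=1 r4=0
PC=3  bne  r0, r2, L7        | r0=0 r1=26 r2=5 r3=1 r4=0  [TAKEN]
PC=4  and  r2, r0, r0        | r0=0 r1=26 r2=0 r3=1 r4=0
PC=7  sub  r0, r2, r1        | r0=0 r1=26 r2=0 r3=1 r4=0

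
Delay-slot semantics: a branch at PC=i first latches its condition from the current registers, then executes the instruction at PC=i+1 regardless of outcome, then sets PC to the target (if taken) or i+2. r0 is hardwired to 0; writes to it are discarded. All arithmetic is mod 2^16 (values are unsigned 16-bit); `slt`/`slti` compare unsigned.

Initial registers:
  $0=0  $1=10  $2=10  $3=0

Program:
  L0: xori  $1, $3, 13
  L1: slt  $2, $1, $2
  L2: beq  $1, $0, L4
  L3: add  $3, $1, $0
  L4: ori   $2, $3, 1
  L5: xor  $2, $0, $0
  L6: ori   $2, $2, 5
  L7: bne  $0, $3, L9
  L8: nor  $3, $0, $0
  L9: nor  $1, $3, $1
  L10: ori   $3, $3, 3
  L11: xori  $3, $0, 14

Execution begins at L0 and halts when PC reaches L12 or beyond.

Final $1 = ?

0

#0 xori  $1, $3, 13 ; 0/13/10/0
#1 slt  $2, $1, $2 ; 0/13/0/0
#2 beq  $1, $0, L4 ; 0/13/0/0 ; →fallthru
#3 add  $3, $1, $0 ; 0/13/0/13
#4 ori   $2, $3, 1 ; 0/13/13/13
#5 xor  $2, $0, $0 ; 0/13/0/13
#6 ori   $2, $2, 5 ; 0/13/5/13
#7 bne  $0, $3, L9 ; 0/13/5/13 ; →target
#8 nor  $3, $0, $0 ; 0/13/5/65535
#9 nor  $1, $3, $1 ; 0/0/5/65535
#10 ori   $3, $3, 3 ; 0/0/5/65535
#11 xori  $3, $0, 14 ; 0/0/5/14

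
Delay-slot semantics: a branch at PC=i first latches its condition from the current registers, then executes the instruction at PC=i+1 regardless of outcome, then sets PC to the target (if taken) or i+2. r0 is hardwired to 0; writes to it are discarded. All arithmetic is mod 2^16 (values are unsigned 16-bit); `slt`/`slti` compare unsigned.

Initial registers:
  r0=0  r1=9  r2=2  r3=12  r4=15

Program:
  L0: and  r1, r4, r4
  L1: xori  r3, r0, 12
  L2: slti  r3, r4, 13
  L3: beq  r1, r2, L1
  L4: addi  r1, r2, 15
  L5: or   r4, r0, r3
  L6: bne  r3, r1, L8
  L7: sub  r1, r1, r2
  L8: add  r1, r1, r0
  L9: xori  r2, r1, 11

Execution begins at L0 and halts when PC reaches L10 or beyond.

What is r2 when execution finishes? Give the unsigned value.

4

  step pc=0: and  r1, r4, r4  regs=(0,15,2,12,15)
  step pc=1: xori  r3, r0, 12  regs=(0,15,2,12,15)
  step pc=2: slti  r3, r4, 13  regs=(0,15,2,0,15)
  step pc=3: beq  r1, r2, L1  cond=F  regs=(0,15,2,0,15)
  step pc=4: addi  r1, r2, 15  regs=(0,17,2,0,15)
  step pc=5: or   r4, r0, r3  regs=(0,17,2,0,0)
  step pc=6: bne  r3, r1, L8  cond=T  regs=(0,17,2,0,0)
  step pc=7: sub  r1, r1, r2  regs=(0,15,2,0,0)
  step pc=8: add  r1, r1, r0  regs=(0,15,2,0,0)
  step pc=9: xori  r2, r1, 11  regs=(0,15,4,0,0)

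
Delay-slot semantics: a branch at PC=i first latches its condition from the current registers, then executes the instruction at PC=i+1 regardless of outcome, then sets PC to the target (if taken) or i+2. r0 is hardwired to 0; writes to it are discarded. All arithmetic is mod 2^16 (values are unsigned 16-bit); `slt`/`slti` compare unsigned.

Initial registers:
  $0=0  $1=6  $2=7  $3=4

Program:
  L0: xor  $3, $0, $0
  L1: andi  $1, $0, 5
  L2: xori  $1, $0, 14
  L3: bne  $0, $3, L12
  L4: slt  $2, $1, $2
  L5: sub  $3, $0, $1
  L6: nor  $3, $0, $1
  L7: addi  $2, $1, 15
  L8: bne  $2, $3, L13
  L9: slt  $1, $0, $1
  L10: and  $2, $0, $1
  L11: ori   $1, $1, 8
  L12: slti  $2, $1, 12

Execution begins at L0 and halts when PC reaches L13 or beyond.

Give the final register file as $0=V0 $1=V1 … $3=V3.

  step pc=0: xor  $3, $0, $0  regs=(0,6,7,0)
  step pc=1: andi  $1, $0, 5  regs=(0,0,7,0)
  step pc=2: xori  $1, $0, 14  regs=(0,14,7,0)
  step pc=3: bne  $0, $3, L12  cond=F  regs=(0,14,7,0)
  step pc=4: slt  $2, $1, $2  regs=(0,14,0,0)
  step pc=5: sub  $3, $0, $1  regs=(0,14,0,65522)
  step pc=6: nor  $3, $0, $1  regs=(0,14,0,65521)
  step pc=7: addi  $2, $1, 15  regs=(0,14,29,65521)
  step pc=8: bne  $2, $3, L13  cond=T  regs=(0,14,29,65521)
  step pc=9: slt  $1, $0, $1  regs=(0,1,29,65521)

$0=0 $1=1 $2=29 $3=65521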